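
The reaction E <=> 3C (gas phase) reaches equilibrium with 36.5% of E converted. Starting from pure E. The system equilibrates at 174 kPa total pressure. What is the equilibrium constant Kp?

Basis: 1 mol E initially; let X = conversion of E. Extent ξ = X.
Mole table: n_E = 1 − X; n_C = 3X.
Summing: n_T = 1 + 2X.
At X = 0.365: n_E = 0.635, n_C = 1.09, n_T = 1.73.
p_i = (n_i/n_T)·P. Kp = p_C^3 / (p_E) = 2.09e+04 kPa^2.

Kp = 2.09e+04 kPa^2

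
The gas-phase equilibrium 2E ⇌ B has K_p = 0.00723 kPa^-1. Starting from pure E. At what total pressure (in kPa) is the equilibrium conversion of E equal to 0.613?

P = 196 kPa

Take 1 mol E as basis and let X be its fractional conversion, so ξ = 0.5X.
Species balance: n_E = 1 − X; n_B = 0.5X.
n_T = Σnᵢ = 1 − 0.5X.
K_p = p_B / (p_E^2) with p_i = (n_i/n_T)·P.
At X = 0.613: the mole-fraction product g(X) = Π y_i^ν_i = 1.419. Since K_p = g(X)·P^{-1}, P = (g/K_p)^(1/1) = (1.419/0.00723)^(1/1) = 196 kPa.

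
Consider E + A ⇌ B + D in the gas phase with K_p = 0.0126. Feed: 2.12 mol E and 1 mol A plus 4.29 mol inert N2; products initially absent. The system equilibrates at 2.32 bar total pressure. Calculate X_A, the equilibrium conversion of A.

X = 0.146

Let X = conversion of A (basis 1 mol A); extent of reaction ξ = X.
Moles: n_E = 2.12 − X; n_A = 1 − X; n_B = X; n_D = X; n_I = 4.29 (inert).
n_T stays at 7.41 (no change in mole number).
Mole fractions y_i = n_i/n_T; K_p = p_B p_D / (p_E p_A) with p_i = y_i·P.
Substituting and setting equal to 0.0126 gives a polynomial in X; the root in (0,1) is X = 0.146.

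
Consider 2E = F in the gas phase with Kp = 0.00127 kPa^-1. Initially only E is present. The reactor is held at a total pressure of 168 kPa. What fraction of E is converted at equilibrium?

X = 0.265

Basis: 1 mol E initially; let X = conversion of E. Extent ξ = 0.5X.
Species balance: n_E = 1 − X; n_F = 0.5X.
Summing: n_T = 1 − 0.5X.
Mole fractions y_i = n_i/n_T; Kp = p_F / (p_E^2) with p_i = y_i·P.
Equating to 0.00127 kPa^-1 and solving on 0 < X < 1: X = 0.265.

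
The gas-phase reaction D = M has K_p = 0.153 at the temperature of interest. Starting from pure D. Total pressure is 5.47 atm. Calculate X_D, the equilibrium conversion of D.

Basis: 1 mol D initially; let X = conversion of D. Extent ξ = X.
Species balance: n_D = 1 − X; n_M = X.
Total moles n_T = 1 (Δν = 0, constant).
With p_i = (n_i/n_T)P, K_p = p_M / (p_D).
Substituting and setting equal to 0.153 gives a polynomial in X; the root in (0,1) is X = 0.133.

X = 0.133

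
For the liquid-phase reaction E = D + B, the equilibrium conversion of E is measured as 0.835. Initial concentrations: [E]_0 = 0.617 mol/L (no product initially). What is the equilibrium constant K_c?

Let X = conversion of E.
Concentrations: [E] = 0.617 − 0.617X; [D] = 0.617X; [B] = 0.617X.
At X = 0.835: [E] = 0.102, [D] = 0.515, [B] = 0.515.
K_c = [D] [B] / ([E]) = 2.61 mol/L.

K_c = 2.61 mol/L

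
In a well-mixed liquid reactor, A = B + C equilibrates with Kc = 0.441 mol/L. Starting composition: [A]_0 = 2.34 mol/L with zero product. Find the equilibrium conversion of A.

Let X = conversion of A; extent ξ = 2.34·X mol/L.
Concentrations: [A] = 2.34 − 2.34X; [B] = 2.34X; [C] = 2.34X.
Kc = [B] [C] / ([A]).
This equals 0.441 at X = 0.350 (the root in 0 < X < 1).

X = 0.350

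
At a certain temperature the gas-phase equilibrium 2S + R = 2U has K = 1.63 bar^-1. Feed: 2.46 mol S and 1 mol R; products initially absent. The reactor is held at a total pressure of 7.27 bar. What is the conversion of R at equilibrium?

Take 1 mol R as basis and let X be its fractional conversion, so ξ = X.
At extent ξ: n_S = 2.46 − 2X; n_R = 1 − X; n_U = 2X.
Summing: n_T = 3.46 − X.
Mole fractions y_i = n_i/n_T; K = p_U^2 / (p_S^2 p_R) with p_i = y_i·P.
Equating to 1.63 bar^-1 and solving on 0 < X < 1: X = 0.668.

X = 0.668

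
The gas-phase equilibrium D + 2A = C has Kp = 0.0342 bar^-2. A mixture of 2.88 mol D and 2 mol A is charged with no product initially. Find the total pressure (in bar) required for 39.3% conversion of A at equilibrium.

Basis: 2 mol A initially; let X = conversion of A. Extent ξ = X.
Species balance: n_D = 2.88 − X; n_A = 2 − 2X; n_C = X.
n_T = Σnᵢ = 4.88 − 2X.
Kp = p_C / (p_D p_A^2) with p_i = (n_i/n_T)·P.
At X = 0.393: the mole-fraction product g(X) = Π y_i^ν_i = 1.797. Since Kp = g(X)·P^{-2}, P = (g/Kp)^(1/2) = (1.797/0.0342)^(1/2) = 7.25 bar.

P = 7.25 bar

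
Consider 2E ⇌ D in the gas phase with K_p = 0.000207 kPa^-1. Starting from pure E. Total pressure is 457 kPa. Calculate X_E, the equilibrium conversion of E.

X = 0.148

Basis: 1 mol E initially; let X = conversion of E. Extent ξ = 0.5X.
Mole table: n_E = 1 − X; n_D = 0.5X.
Summing: n_T = 1 − 0.5X.
With p_i = (n_i/n_T)P, K_p = p_D / (p_E^2).
This yields a degree-2 equation in X; solving on (0,1), X = 0.148.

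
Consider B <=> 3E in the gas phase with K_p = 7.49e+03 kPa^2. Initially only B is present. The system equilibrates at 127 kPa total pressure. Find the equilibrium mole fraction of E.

Take 1 mol B as basis and let X be its fractional conversion, so ξ = X.
Mole table: n_B = 1 − X; n_E = 3X.
n_T = Σnᵢ = 1 + 2X.
y_i = n_i/n_T, p_i = y_i·P. K_p = p_E^3 / (p_B).
This yields a degree-3 equation in X; solving on (0,1), X = 0.315.
Then n_E = 0.946, n_T = 1.63, so y_E = 0.580.

y_E = 0.580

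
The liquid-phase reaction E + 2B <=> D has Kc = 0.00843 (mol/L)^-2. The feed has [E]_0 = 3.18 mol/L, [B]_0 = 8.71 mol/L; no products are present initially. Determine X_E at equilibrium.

Let X = conversion of E; extent ξ = 3.18·X mol/L.
Concentrations: [E] = 3.18 − 3.18X; [B] = 8.71 − 6.36X; [D] = 3.18X.
Kc = [D] / ([E] [B]^2).
Equating to 0.00843 (mol/L)^-2: the physical root is X = 0.286.

X = 0.286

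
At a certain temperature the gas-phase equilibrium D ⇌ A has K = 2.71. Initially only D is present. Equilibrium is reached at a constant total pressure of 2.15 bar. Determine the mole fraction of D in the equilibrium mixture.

Basis: 1 mol D initially; let X = conversion of D. Extent ξ = X.
At extent ξ: n_D = 1 − X; n_A = X.
n_T stays at 1 (no change in mole number).
y_i = n_i/n_T, p_i = y_i·P. K = p_A / (p_D).
Setting this equal to 2.71 and taking the physical root (0 < X < 1) gives X = 0.730.
Then n_D = 0.27, n_T = 1, so y_D = 0.270.

y_D = 0.270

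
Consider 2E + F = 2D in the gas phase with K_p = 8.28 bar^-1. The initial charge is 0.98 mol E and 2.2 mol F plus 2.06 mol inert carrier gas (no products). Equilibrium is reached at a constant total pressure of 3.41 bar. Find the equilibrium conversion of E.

Basis: 0.98 mol E initially; let X = conversion of E. Extent ξ = 0.49X.
Species balance: n_E = 0.98 − 0.98X; n_F = 2.2 − 0.49X; n_D = 0.98X; n_I = 2.06 (inert).
Total moles n_T = 5.24 − 0.49X.
Mole fractions y_i = n_i/n_T; K_p = p_D^2 / (p_E^2 p_F) with p_i = y_i·P.
Substituting and setting equal to 8.28 bar^-1 gives a polynomial in X; the root in (0,1) is X = 0.765.

X = 0.765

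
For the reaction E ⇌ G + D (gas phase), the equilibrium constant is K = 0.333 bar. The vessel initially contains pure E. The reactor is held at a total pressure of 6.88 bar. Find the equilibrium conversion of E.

X = 0.215

Take 1 mol E as basis and let X be its fractional conversion, so ξ = X.
Species balance: n_E = 1 − X; n_G = X; n_D = X.
Summing: n_T = 1 + X.
y_i = n_i/n_T, p_i = y_i·P. K = p_G p_D / (p_E).
Setting this equal to 0.333 bar and taking the physical root (0 < X < 1) gives X = 0.215.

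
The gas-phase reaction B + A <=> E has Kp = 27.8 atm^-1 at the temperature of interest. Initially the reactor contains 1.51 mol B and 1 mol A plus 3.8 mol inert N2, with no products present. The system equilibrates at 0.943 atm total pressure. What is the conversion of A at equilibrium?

X = 0.777

Take 1 mol A as basis and let X be its fractional conversion, so ξ = X.
Species balance: n_B = 1.51 − X; n_A = 1 − X; n_E = X; n_I = 3.8 (inert).
Total moles n_T = 6.31 − X.
Mole fractions y_i = n_i/n_T; Kp = p_E / (p_B p_A) with p_i = y_i·P.
Substituting and setting equal to 27.8 atm^-1 gives a polynomial in X; the root in (0,1) is X = 0.777.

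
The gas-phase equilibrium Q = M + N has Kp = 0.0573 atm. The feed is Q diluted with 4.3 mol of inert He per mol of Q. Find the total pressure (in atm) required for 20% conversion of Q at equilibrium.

P = 6.3 atm

Take 1 mol Q as basis and let X be its fractional conversion, so ξ = X.
Species balance: n_Q = 1 − X; n_M = X; n_N = X; n_I = 4.3 (inert).
n_T = Σnᵢ = 5.3 + X.
Kp = p_M p_N / (p_Q) with p_i = (n_i/n_T)·P.
At X = 0.2: the mole-fraction product g(X) = Π y_i^ν_i = 0.009091. Since Kp = g(X)·P^{1}, P = (Kp/g)^(1/1) = (0.0573/0.009091)^(1/1) = 6.3 atm.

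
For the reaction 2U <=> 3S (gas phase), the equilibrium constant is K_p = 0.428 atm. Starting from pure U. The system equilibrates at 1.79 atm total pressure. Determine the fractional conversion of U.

Take 1 mol U as basis and let X be its fractional conversion, so ξ = 0.5X.
At extent ξ: n_U = 1 − X; n_S = 1.5X.
Total moles n_T = 1 + 0.5X.
Mole fractions y_i = n_i/n_T; K_p = p_S^3 / (p_U^2) with p_i = y_i·P.
Setting this equal to 0.428 atm and taking the physical root (0 < X < 1) gives X = 0.333.

X = 0.333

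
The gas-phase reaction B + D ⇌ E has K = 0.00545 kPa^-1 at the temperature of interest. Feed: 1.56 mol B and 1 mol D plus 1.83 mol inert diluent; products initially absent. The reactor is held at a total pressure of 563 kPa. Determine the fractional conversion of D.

X = 0.462

Let X = conversion of D (basis 1 mol D); extent of reaction ξ = X.
Species balance: n_B = 1.56 − X; n_D = 1 − X; n_E = X; n_I = 1.83 (inert).
Total moles n_T = 4.39 − X.
y_i = n_i/n_T, p_i = y_i·P. K = p_E / (p_B p_D).
This yields a degree-2 equation in X; solving on (0,1), X = 0.462.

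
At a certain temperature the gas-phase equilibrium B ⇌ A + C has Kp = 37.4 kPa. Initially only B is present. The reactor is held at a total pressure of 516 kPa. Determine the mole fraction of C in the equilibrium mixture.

y_C = 0.206

Let X = conversion of B (basis 1 mol B); extent of reaction ξ = X.
At extent ξ: n_B = 1 − X; n_A = X; n_C = X.
Summing: n_T = 1 + X.
Mole fractions y_i = n_i/n_T; Kp = p_A p_C / (p_B) with p_i = y_i·P.
This yields a degree-2 equation in X; solving on (0,1), X = 0.260.
Then n_C = 0.26, n_T = 1.26, so y_C = 0.206.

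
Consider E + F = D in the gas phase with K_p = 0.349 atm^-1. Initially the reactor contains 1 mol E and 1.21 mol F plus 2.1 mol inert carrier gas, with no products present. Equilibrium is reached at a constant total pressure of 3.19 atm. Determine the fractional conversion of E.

Let X = conversion of E (basis 1 mol E); extent of reaction ξ = X.
Species balance: n_E = 1 − X; n_F = 1.21 − X; n_D = X; n_I = 2.1 (inert).
Total moles n_T = 4.31 − X.
Mole fractions y_i = n_i/n_T; K_p = p_D / (p_E p_F) with p_i = y_i·P.
Substituting and setting equal to 0.349 atm^-1 gives a polynomial in X; the root in (0,1) is X = 0.213.

X = 0.213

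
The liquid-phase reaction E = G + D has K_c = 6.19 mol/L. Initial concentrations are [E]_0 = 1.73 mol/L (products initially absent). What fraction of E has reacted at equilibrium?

X = 0.815

Let X = conversion of E; extent ξ = 1.73·X mol/L.
Concentrations: [E] = 1.73 − 1.73X; [G] = 1.73X; [D] = 1.73X.
K_c = [G] [D] / ([E]).
Setting equal to 6.19 and solving for X on (0,1) gives X = 0.815.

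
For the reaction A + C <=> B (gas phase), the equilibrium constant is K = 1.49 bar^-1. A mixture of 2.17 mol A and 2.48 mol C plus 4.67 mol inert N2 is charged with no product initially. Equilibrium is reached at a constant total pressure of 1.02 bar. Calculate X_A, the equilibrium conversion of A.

X = 0.251

Take 2.17 mol A as basis and let X be its fractional conversion, so ξ = 2.17X.
Mole table: n_A = 2.17 − 2.17X; n_C = 2.48 − 2.17X; n_B = 2.17X; n_I = 4.67 (inert).
Total moles n_T = 9.32 − 2.17X.
y_i = n_i/n_T, p_i = y_i·P. K = p_B / (p_A p_C).
Setting this equal to 1.49 bar^-1 and taking the physical root (0 < X < 1) gives X = 0.251.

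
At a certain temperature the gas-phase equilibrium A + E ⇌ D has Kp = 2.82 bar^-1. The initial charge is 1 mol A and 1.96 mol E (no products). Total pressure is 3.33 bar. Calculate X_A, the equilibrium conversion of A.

Let X = conversion of A (basis 1 mol A); extent of reaction ξ = X.
Moles: n_A = 1 − X; n_E = 1.96 − X; n_D = X.
n_T = Σnᵢ = 2.96 − X.
y_i = n_i/n_T, p_i = y_i·P. Kp = p_D / (p_A p_E).
Setting this equal to 2.82 bar^-1 and taking the physical root (0 < X < 1) gives X = 0.833.

X = 0.833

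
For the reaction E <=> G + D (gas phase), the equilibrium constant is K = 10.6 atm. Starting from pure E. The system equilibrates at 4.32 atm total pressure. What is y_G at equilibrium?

Let X = conversion of E (basis 1 mol E); extent of reaction ξ = X.
At extent ξ: n_E = 1 − X; n_G = X; n_D = X.
n_T = Σnᵢ = 1 + X.
With p_i = (n_i/n_T)P, K = p_G p_D / (p_E).
Substituting and setting equal to 10.6 atm gives a polynomial in X; the root in (0,1) is X = 0.843.
Then n_G = 0.843, n_T = 1.84, so y_G = 0.457.

y_G = 0.457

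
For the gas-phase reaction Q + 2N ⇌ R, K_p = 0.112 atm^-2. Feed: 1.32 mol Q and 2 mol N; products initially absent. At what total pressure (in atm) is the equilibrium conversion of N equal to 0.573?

Take 2 mol N as basis and let X be its fractional conversion, so ξ = X.
At extent ξ: n_Q = 1.32 − X; n_N = 2 − 2X; n_R = X.
n_T = Σnᵢ = 3.32 − 2X.
K_p = p_R / (p_Q p_N^2) with p_i = (n_i/n_T)·P.
At X = 0.573: the mole-fraction product g(X) = Π y_i^ν_i = 4.971. Since K_p = g(X)·P^{-2}, P = (g/K_p)^(1/2) = (4.971/0.112)^(1/2) = 6.66 atm.

P = 6.66 atm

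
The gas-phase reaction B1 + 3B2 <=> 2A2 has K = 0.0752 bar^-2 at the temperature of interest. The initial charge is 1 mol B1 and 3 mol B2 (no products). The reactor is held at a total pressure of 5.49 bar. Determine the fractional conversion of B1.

X = 0.418

Let X = conversion of B1 (basis 1 mol B1); extent of reaction ξ = X.
Species balance: n_B1 = 1 − X; n_B2 = 3 − 3X; n_A2 = 2X.
Total moles n_T = 4 − 2X.
y_i = n_i/n_T, p_i = y_i·P. K = p_A2^2 / (p_B1 p_B2^3).
Substituting and setting equal to 0.0752 bar^-2 gives a polynomial in X; the root in (0,1) is X = 0.418.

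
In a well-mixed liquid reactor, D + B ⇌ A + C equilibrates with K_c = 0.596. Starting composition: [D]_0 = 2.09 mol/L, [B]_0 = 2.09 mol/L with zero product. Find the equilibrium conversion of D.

Let X = conversion of D; extent ξ = 2.09·X mol/L.
Concentrations: [D] = 2.09 − 2.09X; [B] = 2.09 − 2.09X; [A] = 2.09X; [C] = 2.09X.
K_c = [A] [C] / ([D] [B]).
This equals 0.596 at X = 0.436 (the root in 0 < X < 1).

X = 0.436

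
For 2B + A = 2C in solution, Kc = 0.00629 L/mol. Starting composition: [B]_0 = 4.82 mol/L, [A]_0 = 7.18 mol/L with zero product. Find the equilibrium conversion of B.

Let X = conversion of B; extent ξ = 4.82X/2 mol/L.
Concentrations: [B] = 4.82 − 4.82X; [A] = 7.18 − 2.41X; [C] = 4.82X.
Kc = [C]^2 / ([B]^2 [A]).
Solving Kc = 0.00629 for X ∈ (0,1): X = 0.171.

X = 0.171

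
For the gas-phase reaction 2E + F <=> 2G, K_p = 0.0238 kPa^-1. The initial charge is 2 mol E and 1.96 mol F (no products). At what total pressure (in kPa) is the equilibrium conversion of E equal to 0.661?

P = 406 kPa

Basis: 2 mol E initially; let X = conversion of E. Extent ξ = X.
At extent ξ: n_E = 2 − 2X; n_F = 1.96 − X; n_G = 2X.
Summing: n_T = 3.96 − X.
K_p = p_G^2 / (p_E^2 p_F) with p_i = (n_i/n_T)·P.
At X = 0.661: the mole-fraction product g(X) = Π y_i^ν_i = 9.656. Since K_p = g(X)·P^{-1}, P = (g/K_p)^(1/1) = (9.656/0.0238)^(1/1) = 406 kPa.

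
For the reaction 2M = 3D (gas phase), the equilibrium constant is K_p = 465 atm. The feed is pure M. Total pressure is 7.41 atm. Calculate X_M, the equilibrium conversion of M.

X = 0.848

Take 1 mol M as basis and let X be its fractional conversion, so ξ = 0.5X.
Species balance: n_M = 1 − X; n_D = 1.5X.
Summing: n_T = 1 + 0.5X.
Mole fractions y_i = n_i/n_T; K_p = p_D^3 / (p_M^2) with p_i = y_i·P.
Setting this equal to 465 atm and taking the physical root (0 < X < 1) gives X = 0.848.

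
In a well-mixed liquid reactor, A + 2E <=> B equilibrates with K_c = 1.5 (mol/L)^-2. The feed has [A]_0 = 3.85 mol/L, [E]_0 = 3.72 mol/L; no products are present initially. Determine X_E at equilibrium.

Let X = conversion of E; extent ξ = 3.72X/2 mol/L.
Concentrations: [A] = 3.85 − 1.86X; [E] = 3.72 − 3.72X; [B] = 1.86X.
K_c = [B] / ([A] [E]^2).
Equating to 1.5 (mol/L)^-2: the physical root is X = 0.822.

X = 0.822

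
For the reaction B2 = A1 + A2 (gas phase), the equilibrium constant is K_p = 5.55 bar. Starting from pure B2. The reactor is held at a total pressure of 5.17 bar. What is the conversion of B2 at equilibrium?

Basis: 1 mol B2 initially; let X = conversion of B2. Extent ξ = X.
At extent ξ: n_B2 = 1 − X; n_A1 = X; n_A2 = X.
Total moles n_T = 1 + X.
With p_i = (n_i/n_T)P, K_p = p_A1 p_A2 / (p_B2).
Substituting and setting equal to 5.55 bar gives a polynomial in X; the root in (0,1) is X = 0.720.

X = 0.720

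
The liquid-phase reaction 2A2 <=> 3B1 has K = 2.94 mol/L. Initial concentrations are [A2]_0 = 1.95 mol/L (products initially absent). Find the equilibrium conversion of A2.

X = 0.489

Let X = conversion of A2; extent ξ = 1.95X/2 mol/L.
Concentrations: [A2] = 1.95 − 1.95X; [B1] = 2.92X.
K = [B1]^3 / ([A2]^2).
Equating to 2.94 mol/L: the physical root is X = 0.489.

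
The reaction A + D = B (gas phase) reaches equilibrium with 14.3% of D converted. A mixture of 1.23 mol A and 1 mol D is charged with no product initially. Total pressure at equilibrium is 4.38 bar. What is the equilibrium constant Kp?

Basis: 1 mol D initially; let X = conversion of D. Extent ξ = X.
At extent ξ: n_A = 1.23 − X; n_D = 1 − X; n_B = X.
n_T = Σnᵢ = 2.23 − X.
At X = 0.143: n_A = 1.09, n_D = 0.857, n_B = 0.143, n_T = 2.09.
p_i = (n_i/n_T)·P. Kp = p_B / (p_A p_D) = 0.0731 bar^-1.

Kp = 0.0731 bar^-1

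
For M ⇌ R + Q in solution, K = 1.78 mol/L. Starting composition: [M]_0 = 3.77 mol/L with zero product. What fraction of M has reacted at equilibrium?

Let X = conversion of M; extent ξ = 3.77·X mol/L.
Concentrations: [M] = 3.77 − 3.77X; [R] = 3.77X; [Q] = 3.77X.
K = [R] [Q] / ([M]).
Equating to 1.78 mol/L: the physical root is X = 0.490.

X = 0.490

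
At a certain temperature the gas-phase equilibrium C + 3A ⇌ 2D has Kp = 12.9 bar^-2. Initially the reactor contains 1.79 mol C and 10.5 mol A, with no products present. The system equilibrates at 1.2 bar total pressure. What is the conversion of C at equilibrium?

X = 0.874

Basis: 1.79 mol C initially; let X = conversion of C. Extent ξ = 1.79X.
Moles: n_C = 1.79 − 1.79X; n_A = 10.5 − 5.37X; n_D = 3.58X.
Summing: n_T = 12.3 − 3.58X.
Mole fractions y_i = n_i/n_T; Kp = p_D^2 / (p_C p_A^3) with p_i = y_i·P.
Equating to 12.9 bar^-2 and solving on 0 < X < 1: X = 0.874.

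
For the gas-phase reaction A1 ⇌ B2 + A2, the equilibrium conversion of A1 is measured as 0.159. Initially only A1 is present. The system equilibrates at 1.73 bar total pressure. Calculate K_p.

Basis: 1 mol A1 initially; let X = conversion of A1. Extent ξ = X.
Species balance: n_A1 = 1 − X; n_B2 = X; n_A2 = X.
Total moles n_T = 1 + X.
At X = 0.159: n_A1 = 0.841, n_B2 = 0.159, n_A2 = 0.159, n_T = 1.16.
p_i = (n_i/n_T)·P. K_p = p_B2 p_A2 / (p_A1) = 0.0449 bar.

K_p = 0.0449 bar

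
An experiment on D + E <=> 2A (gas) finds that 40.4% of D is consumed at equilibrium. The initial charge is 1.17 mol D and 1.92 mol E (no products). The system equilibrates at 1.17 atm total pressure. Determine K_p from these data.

Take 1.17 mol D as basis and let X be its fractional conversion, so ξ = 1.17X.
Species balance: n_D = 1.17 − 1.17X; n_E = 1.92 − 1.17X; n_A = 2.34X.
n_T stays at 3.09 (no change in mole number).
At X = 0.404: n_D = 0.697, n_E = 1.45, n_A = 0.945, n_T = 3.09.
p_i = (n_i/n_T)·P. K_p = p_A^2 / (p_D p_E) = 0.886.

K_p = 0.886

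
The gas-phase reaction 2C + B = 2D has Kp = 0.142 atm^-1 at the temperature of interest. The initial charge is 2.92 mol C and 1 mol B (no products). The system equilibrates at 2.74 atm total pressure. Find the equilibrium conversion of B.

X = 0.312

Let X = conversion of B (basis 1 mol B); extent of reaction ξ = X.
At extent ξ: n_C = 2.92 − 2X; n_B = 1 − X; n_D = 2X.
Total moles n_T = 3.92 − X.
Mole fractions y_i = n_i/n_T; Kp = p_D^2 / (p_C^2 p_B) with p_i = y_i·P.
Substituting and setting equal to 0.142 atm^-1 gives a polynomial in X; the root in (0,1) is X = 0.312.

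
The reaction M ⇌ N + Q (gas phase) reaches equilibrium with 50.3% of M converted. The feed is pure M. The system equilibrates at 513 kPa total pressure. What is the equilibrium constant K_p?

K_p = 174 kPa

Basis: 1 mol M initially; let X = conversion of M. Extent ξ = X.
Mole table: n_M = 1 − X; n_N = X; n_Q = X.
n_T = Σnᵢ = 1 + X.
At X = 0.503: n_M = 0.497, n_N = 0.503, n_Q = 0.503, n_T = 1.5.
p_i = (n_i/n_T)·P. K_p = p_N p_Q / (p_M) = 174 kPa.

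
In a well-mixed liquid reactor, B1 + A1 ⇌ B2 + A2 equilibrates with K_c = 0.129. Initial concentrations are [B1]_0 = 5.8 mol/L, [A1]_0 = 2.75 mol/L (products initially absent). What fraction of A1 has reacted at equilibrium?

Let X = conversion of A1; extent ξ = 2.75·X mol/L.
Concentrations: [B1] = 5.8 − 2.75X; [A1] = 2.75 − 2.75X; [B2] = 2.75X; [A2] = 2.75X.
K_c = [B2] [A2] / ([B1] [A1]).
This equals 0.129 at X = 0.374 (the root in 0 < X < 1).

X = 0.374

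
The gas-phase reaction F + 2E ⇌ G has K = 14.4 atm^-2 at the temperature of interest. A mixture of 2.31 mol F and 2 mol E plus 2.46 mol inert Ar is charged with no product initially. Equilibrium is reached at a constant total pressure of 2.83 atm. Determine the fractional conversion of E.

X = 0.823

Take 2 mol E as basis and let X be its fractional conversion, so ξ = X.
Moles: n_F = 2.31 − X; n_E = 2 − 2X; n_G = X; n_I = 2.46 (inert).
Summing: n_T = 6.77 − 2X.
y_i = n_i/n_T, p_i = y_i·P. K = p_G / (p_F p_E^2).
Substituting and setting equal to 14.4 atm^-2 gives a polynomial in X; the root in (0,1) is X = 0.823.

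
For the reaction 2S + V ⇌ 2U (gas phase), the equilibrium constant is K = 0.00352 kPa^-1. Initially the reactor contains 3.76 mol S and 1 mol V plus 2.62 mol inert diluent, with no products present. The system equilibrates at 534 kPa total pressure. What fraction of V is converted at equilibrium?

Take 1 mol V as basis and let X be its fractional conversion, so ξ = X.
Mole table: n_S = 3.76 − 2X; n_V = 1 − X; n_U = 2X; n_I = 2.62 (inert).
Summing: n_T = 7.38 − X.
y_i = n_i/n_T, p_i = y_i·P. K = p_U^2 / (p_S^2 p_V).
This yields a degree-3 equation in X; solving on (0,1), X = 0.505.

X = 0.505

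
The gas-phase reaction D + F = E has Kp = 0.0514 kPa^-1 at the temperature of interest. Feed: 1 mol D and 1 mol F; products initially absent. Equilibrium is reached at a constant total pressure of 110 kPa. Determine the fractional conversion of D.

X = 0.612

Basis: 1 mol D initially; let X = conversion of D. Extent ξ = X.
Species balance: n_D = 1 − X; n_F = 1 − X; n_E = X.
Summing: n_T = 2 − X.
With p_i = (n_i/n_T)P, Kp = p_E / (p_D p_F).
This yields a degree-2 equation in X; solving on (0,1), X = 0.612.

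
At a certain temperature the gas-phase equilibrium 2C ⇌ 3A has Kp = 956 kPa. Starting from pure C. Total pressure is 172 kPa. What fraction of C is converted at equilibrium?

X = 0.647

Let X = conversion of C (basis 1 mol C); extent of reaction ξ = 0.5X.
Species balance: n_C = 1 − X; n_A = 1.5X.
Summing: n_T = 1 + 0.5X.
y_i = n_i/n_T, p_i = y_i·P. Kp = p_A^3 / (p_C^2).
Setting this equal to 956 kPa and taking the physical root (0 < X < 1) gives X = 0.647.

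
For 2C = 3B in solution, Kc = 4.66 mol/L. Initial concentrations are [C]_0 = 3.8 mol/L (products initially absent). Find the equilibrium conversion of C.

Let X = conversion of C; extent ξ = 3.8X/2 mol/L.
Concentrations: [C] = 3.8 − 3.8X; [B] = 5.7X.
Kc = [B]^3 / ([C]^2).
This equals 4.66 at X = 0.468 (the root in 0 < X < 1).

X = 0.468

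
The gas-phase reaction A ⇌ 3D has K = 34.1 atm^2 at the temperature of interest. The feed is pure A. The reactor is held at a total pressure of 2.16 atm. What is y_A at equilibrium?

y_A = 0.100

Let X = conversion of A (basis 1 mol A); extent of reaction ξ = X.
Species balance: n_A = 1 − X; n_D = 3X.
n_T = Σnᵢ = 1 + 2X.
With p_i = (n_i/n_T)P, K = p_D^3 / (p_A).
Substituting and setting equal to 34.1 atm^2 gives a polynomial in X; the root in (0,1) is X = 0.750.
Then n_A = 0.25, n_T = 2.5, so y_A = 0.100.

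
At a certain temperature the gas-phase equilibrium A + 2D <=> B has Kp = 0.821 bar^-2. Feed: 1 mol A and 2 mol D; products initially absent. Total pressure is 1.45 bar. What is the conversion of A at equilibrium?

Basis: 1 mol A initially; let X = conversion of A. Extent ξ = X.
Mole table: n_A = 1 − X; n_D = 2 − 2X; n_B = X.
n_T = Σnᵢ = 3 − 2X.
With p_i = (n_i/n_T)P, Kp = p_B / (p_A p_D^2).
This yields a degree-3 equation in X; solving on (0,1), X = 0.354.

X = 0.354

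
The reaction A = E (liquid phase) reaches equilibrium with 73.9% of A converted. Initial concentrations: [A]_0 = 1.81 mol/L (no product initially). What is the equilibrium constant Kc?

Kc = 2.83

Let X = conversion of A.
Concentrations: [A] = 1.81 − 1.81X; [E] = 1.81X.
At X = 0.739: [A] = 0.472, [E] = 1.34.
Kc = [E] / ([A]) = 2.83.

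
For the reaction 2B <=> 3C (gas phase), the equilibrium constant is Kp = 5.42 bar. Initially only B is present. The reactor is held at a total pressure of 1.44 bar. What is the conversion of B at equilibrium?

X = 0.607

Let X = conversion of B (basis 1 mol B); extent of reaction ξ = 0.5X.
Moles: n_B = 1 − X; n_C = 1.5X.
Summing: n_T = 1 + 0.5X.
With p_i = (n_i/n_T)P, Kp = p_C^3 / (p_B^2).
Equating to 5.42 bar and solving on 0 < X < 1: X = 0.607.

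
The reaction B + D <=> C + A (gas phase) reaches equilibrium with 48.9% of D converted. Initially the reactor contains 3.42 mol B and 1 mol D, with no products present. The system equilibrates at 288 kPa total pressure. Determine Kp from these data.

Kp = 0.16

Let X = conversion of D (basis 1 mol D); extent of reaction ξ = X.
At extent ξ: n_B = 3.42 − X; n_D = 1 − X; n_C = X; n_A = X.
n_T stays at 4.42 (no change in mole number).
At X = 0.489: n_B = 2.93, n_D = 0.511, n_C = 0.489, n_A = 0.489, n_T = 4.42.
p_i = (n_i/n_T)·P. Kp = p_C p_A / (p_B p_D) = 0.16.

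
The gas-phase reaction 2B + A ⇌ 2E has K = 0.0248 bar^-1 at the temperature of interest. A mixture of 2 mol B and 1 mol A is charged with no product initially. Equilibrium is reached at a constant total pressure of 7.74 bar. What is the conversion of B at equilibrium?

X = 0.190

Let X = conversion of B (basis 2 mol B); extent of reaction ξ = X.
At extent ξ: n_B = 2 − 2X; n_A = 1 − X; n_E = 2X.
Total moles n_T = 3 − X.
With p_i = (n_i/n_T)P, K = p_E^2 / (p_B^2 p_A).
Equating to 0.0248 bar^-1 and solving on 0 < X < 1: X = 0.190.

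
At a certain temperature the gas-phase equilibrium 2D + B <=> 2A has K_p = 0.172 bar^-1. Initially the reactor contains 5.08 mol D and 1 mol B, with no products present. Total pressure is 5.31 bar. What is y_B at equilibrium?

Basis: 1 mol B initially; let X = conversion of B. Extent ξ = X.
Mole table: n_D = 5.08 − 2X; n_B = 1 − X; n_A = 2X.
Total moles n_T = 6.08 − X.
Mole fractions y_i = n_i/n_T; K_p = p_A^2 / (p_D^2 p_B) with p_i = y_i·P.
This yields a degree-3 equation in X; solving on (0,1), X = 0.546.
Then n_B = 0.454, n_T = 5.53, so y_B = 0.082.

y_B = 0.082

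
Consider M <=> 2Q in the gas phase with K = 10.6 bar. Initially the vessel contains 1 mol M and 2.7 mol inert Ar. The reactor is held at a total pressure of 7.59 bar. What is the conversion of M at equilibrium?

Basis: 1 mol M initially; let X = conversion of M. Extent ξ = X.
Species balance: n_M = 1 − X; n_Q = 2X; n_I = 2.7 (inert).
Total moles n_T = 3.7 + X.
With p_i = (n_i/n_T)P, K = p_Q^2 / (p_M).
Equating to 10.6 bar and solving on 0 < X < 1: X = 0.690.

X = 0.690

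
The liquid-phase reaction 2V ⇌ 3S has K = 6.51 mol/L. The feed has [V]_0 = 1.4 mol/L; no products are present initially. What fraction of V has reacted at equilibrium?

X = 0.602

Let X = conversion of V; extent ξ = 1.4X/2 mol/L.
Concentrations: [V] = 1.4 − 1.4X; [S] = 2.1X.
K = [S]^3 / ([V]^2).
Solving K = 6.51 for X ∈ (0,1): X = 0.602.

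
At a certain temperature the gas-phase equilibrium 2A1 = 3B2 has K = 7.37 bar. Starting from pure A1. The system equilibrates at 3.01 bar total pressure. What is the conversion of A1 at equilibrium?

X = 0.562

Let X = conversion of A1 (basis 1 mol A1); extent of reaction ξ = 0.5X.
Mole table: n_A1 = 1 − X; n_B2 = 1.5X.
Summing: n_T = 1 + 0.5X.
y_i = n_i/n_T, p_i = y_i·P. K = p_B2^3 / (p_A1^2).
This yields a degree-3 equation in X; solving on (0,1), X = 0.562.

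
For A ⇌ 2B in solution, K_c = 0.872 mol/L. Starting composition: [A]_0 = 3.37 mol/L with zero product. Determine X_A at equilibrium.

Let X = conversion of A; extent ξ = 3.37·X mol/L.
Concentrations: [A] = 3.37 − 3.37X; [B] = 6.74X.
K_c = [B]^2 / ([A]).
This equals 0.872 at X = 0.224 (the root in 0 < X < 1).

X = 0.224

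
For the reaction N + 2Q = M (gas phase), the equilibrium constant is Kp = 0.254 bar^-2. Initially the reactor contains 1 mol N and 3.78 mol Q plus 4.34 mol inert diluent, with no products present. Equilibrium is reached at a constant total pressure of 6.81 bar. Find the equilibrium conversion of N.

X = 0.565

Take 1 mol N as basis and let X be its fractional conversion, so ξ = X.
Species balance: n_N = 1 − X; n_Q = 3.78 − 2X; n_M = X; n_I = 4.34 (inert).
Total moles n_T = 9.12 − 2X.
y_i = n_i/n_T, p_i = y_i·P. Kp = p_M / (p_N p_Q^2).
Substituting and setting equal to 0.254 bar^-2 gives a polynomial in X; the root in (0,1) is X = 0.565.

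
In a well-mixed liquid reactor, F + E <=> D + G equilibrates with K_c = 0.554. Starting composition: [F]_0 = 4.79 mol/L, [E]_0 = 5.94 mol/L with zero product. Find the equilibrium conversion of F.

Let X = conversion of F; extent ξ = 4.79·X mol/L.
Concentrations: [F] = 4.79 − 4.79X; [E] = 5.94 − 4.79X; [D] = 4.79X; [G] = 4.79X.
K_c = [D] [G] / ([F] [E]).
Equating to 0.554: the physical root is X = 0.473.

X = 0.473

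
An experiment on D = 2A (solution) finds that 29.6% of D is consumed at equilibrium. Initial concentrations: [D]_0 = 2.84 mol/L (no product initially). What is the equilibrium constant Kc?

Kc = 1.41 mol/L

Let X = conversion of D.
Concentrations: [D] = 2.84 − 2.84X; [A] = 5.68X.
At X = 0.296: [D] = 2, [A] = 1.68.
Kc = [A]^2 / ([D]) = 1.41 mol/L.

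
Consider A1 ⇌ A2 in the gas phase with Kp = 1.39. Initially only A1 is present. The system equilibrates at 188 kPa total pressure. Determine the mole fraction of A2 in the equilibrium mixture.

y_A2 = 0.582

Let X = conversion of A1 (basis 1 mol A1); extent of reaction ξ = X.
Moles: n_A1 = 1 − X; n_A2 = X.
n_T stays at 1 (no change in mole number).
With p_i = (n_i/n_T)P, Kp = p_A2 / (p_A1).
This yields a degree-1 equation in X; solving on (0,1), X = 0.582.
Then n_A2 = 0.582, n_T = 1, so y_A2 = 0.582.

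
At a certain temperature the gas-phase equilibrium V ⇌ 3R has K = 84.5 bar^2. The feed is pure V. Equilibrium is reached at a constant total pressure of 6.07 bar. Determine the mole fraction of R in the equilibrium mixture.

y_R = 0.787

Basis: 1 mol V initially; let X = conversion of V. Extent ξ = X.
Mole table: n_V = 1 − X; n_R = 3X.
n_T = Σnᵢ = 1 + 2X.
With p_i = (n_i/n_T)P, K = p_R^3 / (p_V).
Substituting and setting equal to 84.5 bar^2 gives a polynomial in X; the root in (0,1) is X = 0.552.
Then n_R = 1.66, n_T = 2.1, so y_R = 0.787.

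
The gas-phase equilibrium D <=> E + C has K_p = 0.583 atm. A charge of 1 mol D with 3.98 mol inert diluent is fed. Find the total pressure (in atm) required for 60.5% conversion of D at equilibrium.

Take 1 mol D as basis and let X be its fractional conversion, so ξ = X.
Mole table: n_D = 1 − X; n_E = X; n_C = X; n_I = 3.98 (inert).
Summing: n_T = 4.98 + X.
K_p = p_E p_C / (p_D) with p_i = (n_i/n_T)·P.
At X = 0.605: the mole-fraction product g(X) = Π y_i^ν_i = 0.1659. Since K_p = g(X)·P^{1}, P = (K_p/g)^(1/1) = (0.583/0.1659)^(1/1) = 3.51 atm.

P = 3.51 atm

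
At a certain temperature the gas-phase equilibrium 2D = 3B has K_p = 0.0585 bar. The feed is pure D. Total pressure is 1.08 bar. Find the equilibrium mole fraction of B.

Basis: 1 mol D initially; let X = conversion of D. Extent ξ = 0.5X.
Moles: n_D = 1 − X; n_B = 1.5X.
Summing: n_T = 1 + 0.5X.
With p_i = (n_i/n_T)P, K_p = p_B^3 / (p_D^2).
Setting this equal to 0.0585 bar and taking the physical root (0 < X < 1) gives X = 0.221.
Then n_B = 0.332, n_T = 1.11, so y_B = 0.299.

y_B = 0.299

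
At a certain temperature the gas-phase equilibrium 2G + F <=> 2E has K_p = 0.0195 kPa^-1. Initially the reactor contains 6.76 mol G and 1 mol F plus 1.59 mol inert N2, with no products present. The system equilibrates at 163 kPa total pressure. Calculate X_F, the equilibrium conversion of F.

X = 0.767

Let X = conversion of F (basis 1 mol F); extent of reaction ξ = X.
Moles: n_G = 6.76 − 2X; n_F = 1 − X; n_E = 2X; n_I = 1.59 (inert).
Total moles n_T = 9.35 − X.
y_i = n_i/n_T, p_i = y_i·P. K_p = p_E^2 / (p_G^2 p_F).
Setting this equal to 0.0195 kPa^-1 and taking the physical root (0 < X < 1) gives X = 0.767.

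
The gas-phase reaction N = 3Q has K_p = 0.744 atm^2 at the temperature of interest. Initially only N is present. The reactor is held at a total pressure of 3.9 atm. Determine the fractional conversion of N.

Let X = conversion of N (basis 1 mol N); extent of reaction ξ = X.
Mole table: n_N = 1 − X; n_Q = 3X.
n_T = Σnᵢ = 1 + 2X.
Mole fractions y_i = n_i/n_T; K_p = p_Q^3 / (p_N) with p_i = y_i·P.
Setting this equal to 0.744 atm^2 and taking the physical root (0 < X < 1) gives X = 0.136.

X = 0.136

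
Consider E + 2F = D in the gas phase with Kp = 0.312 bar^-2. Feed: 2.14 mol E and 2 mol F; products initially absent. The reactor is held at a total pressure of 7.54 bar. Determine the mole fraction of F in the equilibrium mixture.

y_F = 0.178

Basis: 2 mol F initially; let X = conversion of F. Extent ξ = X.
Mole table: n_E = 2.14 − X; n_F = 2 − 2X; n_D = X.
Total moles n_T = 4.14 − 2X.
y_i = n_i/n_T, p_i = y_i·P. Kp = p_D / (p_E p_F^2).
Substituting and setting equal to 0.312 bar^-2 gives a polynomial in X; the root in (0,1) is X = 0.769.
Then n_F = 0.463, n_T = 2.6, so y_F = 0.178.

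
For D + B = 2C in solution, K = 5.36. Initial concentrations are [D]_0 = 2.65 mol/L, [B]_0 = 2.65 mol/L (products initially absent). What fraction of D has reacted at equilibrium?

X = 0.537

Let X = conversion of D; extent ξ = 2.65·X mol/L.
Concentrations: [D] = 2.65 − 2.65X; [B] = 2.65 − 2.65X; [C] = 5.3X.
K = [C]^2 / ([D] [B]).
This equals 5.36 at X = 0.537 (the root in 0 < X < 1).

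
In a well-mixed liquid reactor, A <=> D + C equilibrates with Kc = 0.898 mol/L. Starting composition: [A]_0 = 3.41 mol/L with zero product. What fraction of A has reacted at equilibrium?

X = 0.398

Let X = conversion of A; extent ξ = 3.41·X mol/L.
Concentrations: [A] = 3.41 − 3.41X; [D] = 3.41X; [C] = 3.41X.
Kc = [D] [C] / ([A]).
This equals 0.898 at X = 0.398 (the root in 0 < X < 1).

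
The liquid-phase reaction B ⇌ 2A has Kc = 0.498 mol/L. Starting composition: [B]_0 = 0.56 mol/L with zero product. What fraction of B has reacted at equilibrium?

X = 0.373

Let X = conversion of B; extent ξ = 0.56·X mol/L.
Concentrations: [B] = 0.56 − 0.56X; [A] = 1.12X.
Kc = [A]^2 / ([B]).
This equals 0.498 at X = 0.373 (the root in 0 < X < 1).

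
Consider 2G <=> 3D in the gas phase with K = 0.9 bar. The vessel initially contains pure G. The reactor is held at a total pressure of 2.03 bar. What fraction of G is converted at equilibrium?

Take 1 mol G as basis and let X be its fractional conversion, so ξ = 0.5X.
Species balance: n_G = 1 − X; n_D = 1.5X.
Summing: n_T = 1 + 0.5X.
With p_i = (n_i/n_T)P, K = p_D^3 / (p_G^2).
Equating to 0.9 bar and solving on 0 < X < 1: X = 0.389.

X = 0.389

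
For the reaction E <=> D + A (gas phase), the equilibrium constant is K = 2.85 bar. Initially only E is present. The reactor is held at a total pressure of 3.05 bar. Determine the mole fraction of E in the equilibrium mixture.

y_E = 0.180

Basis: 1 mol E initially; let X = conversion of E. Extent ξ = X.
Moles: n_E = 1 − X; n_D = X; n_A = X.
Summing: n_T = 1 + X.
y_i = n_i/n_T, p_i = y_i·P. K = p_D p_A / (p_E).
Equating to 2.85 bar and solving on 0 < X < 1: X = 0.695.
Then n_E = 0.305, n_T = 1.7, so y_E = 0.180.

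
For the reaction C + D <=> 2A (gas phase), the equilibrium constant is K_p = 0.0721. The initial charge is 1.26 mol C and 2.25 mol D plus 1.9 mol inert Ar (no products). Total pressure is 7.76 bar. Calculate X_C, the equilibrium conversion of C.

X = 0.157

Let X = conversion of C (basis 1.26 mol C); extent of reaction ξ = 1.26X.
At extent ξ: n_C = 1.26 − 1.26X; n_D = 2.25 − 1.26X; n_A = 2.52X; n_I = 1.9 (inert).
n_T stays at 5.41 (no change in mole number).
With p_i = (n_i/n_T)P, K_p = p_A^2 / (p_C p_D).
Setting this equal to 0.0721 and taking the physical root (0 < X < 1) gives X = 0.157.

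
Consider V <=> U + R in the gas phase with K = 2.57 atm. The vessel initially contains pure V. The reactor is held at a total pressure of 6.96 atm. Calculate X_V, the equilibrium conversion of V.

Let X = conversion of V (basis 1 mol V); extent of reaction ξ = X.
Moles: n_V = 1 − X; n_U = X; n_R = X.
Total moles n_T = 1 + X.
Mole fractions y_i = n_i/n_T; K = p_U p_R / (p_V) with p_i = y_i·P.
This yields a degree-2 equation in X; solving on (0,1), X = 0.519.

X = 0.519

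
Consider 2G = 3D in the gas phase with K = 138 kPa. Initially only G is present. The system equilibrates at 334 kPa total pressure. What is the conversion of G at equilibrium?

X = 0.382

Take 1 mol G as basis and let X be its fractional conversion, so ξ = 0.5X.
Moles: n_G = 1 − X; n_D = 1.5X.
Total moles n_T = 1 + 0.5X.
Mole fractions y_i = n_i/n_T; K = p_D^3 / (p_G^2) with p_i = y_i·P.
Setting this equal to 138 kPa and taking the physical root (0 < X < 1) gives X = 0.382.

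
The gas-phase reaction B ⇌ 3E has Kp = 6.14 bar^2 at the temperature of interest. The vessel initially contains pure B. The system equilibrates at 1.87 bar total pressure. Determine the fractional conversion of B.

Let X = conversion of B (basis 1 mol B); extent of reaction ξ = X.
Moles: n_B = 1 − X; n_E = 3X.
n_T = Σnᵢ = 1 + 2X.
y_i = n_i/n_T, p_i = y_i·P. Kp = p_E^3 / (p_B).
Setting this equal to 6.14 bar^2 and taking the physical root (0 < X < 1) gives X = 0.507.

X = 0.507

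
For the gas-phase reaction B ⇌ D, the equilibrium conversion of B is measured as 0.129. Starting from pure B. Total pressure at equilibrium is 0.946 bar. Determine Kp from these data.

Kp = 0.148

Let X = conversion of B (basis 1 mol B); extent of reaction ξ = X.
Mole table: n_B = 1 − X; n_D = X.
n_T stays at 1 (no change in mole number).
At X = 0.129: n_B = 0.871, n_D = 0.129, n_T = 1.
p_i = (n_i/n_T)·P. Kp = p_D / (p_B) = 0.148.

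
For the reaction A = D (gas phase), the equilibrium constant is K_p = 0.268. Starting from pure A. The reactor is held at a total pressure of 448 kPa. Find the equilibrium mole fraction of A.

Basis: 1 mol A initially; let X = conversion of A. Extent ξ = X.
Moles: n_A = 1 − X; n_D = X.
Since Δν = 0, n_T = 1 throughout.
y_i = n_i/n_T, p_i = y_i·P. K_p = p_D / (p_A).
Substituting and setting equal to 0.268 gives a polynomial in X; the root in (0,1) is X = 0.211.
Then n_A = 0.789, n_T = 1, so y_A = 0.789.

y_A = 0.789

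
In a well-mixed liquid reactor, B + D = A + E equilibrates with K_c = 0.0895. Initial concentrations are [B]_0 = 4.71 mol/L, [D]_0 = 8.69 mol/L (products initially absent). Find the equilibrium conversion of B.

X = 0.308

Let X = conversion of B; extent ξ = 4.71·X mol/L.
Concentrations: [B] = 4.71 − 4.71X; [D] = 8.69 − 4.71X; [A] = 4.71X; [E] = 4.71X.
K_c = [A] [E] / ([B] [D]).
Solving K_c = 0.0895 for X ∈ (0,1): X = 0.308.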